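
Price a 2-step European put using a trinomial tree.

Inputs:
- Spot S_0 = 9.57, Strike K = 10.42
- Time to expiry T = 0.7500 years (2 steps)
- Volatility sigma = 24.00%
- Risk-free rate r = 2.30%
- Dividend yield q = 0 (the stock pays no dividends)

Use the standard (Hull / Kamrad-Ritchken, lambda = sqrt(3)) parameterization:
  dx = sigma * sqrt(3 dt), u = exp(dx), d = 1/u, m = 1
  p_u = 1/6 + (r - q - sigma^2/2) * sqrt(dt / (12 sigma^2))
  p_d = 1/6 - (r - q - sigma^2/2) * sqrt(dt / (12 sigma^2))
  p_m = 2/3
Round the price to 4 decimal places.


dt = T/N = 0.375000; dx = sigma*sqrt(3*dt) = 0.254558
u = exp(dx) = 1.289892; d = 1/u = 0.775259
p_u = 0.162395, p_m = 0.666667, p_d = 0.170939
Discount per step: exp(-r*dt) = 0.991412
Stock lattice S(k, j) with j the centered position index:
  k=0: S(0,+0) = 9.5700
  k=1: S(1,-1) = 7.4192; S(1,+0) = 9.5700; S(1,+1) = 12.3443
  k=2: S(2,-2) = 5.7518; S(2,-1) = 7.4192; S(2,+0) = 9.5700; S(2,+1) = 12.3443; S(2,+2) = 15.9228
Terminal payoffs V(N, j) = max(K - S_T, 0):
  V(2,-2) = 4.668180; V(2,-1) = 3.000774; V(2,+0) = 0.850000; V(2,+1) = 0.000000; V(2,+2) = 0.000000
Backward induction: V(k, j) = exp(-r*dt) * [p_u * V(k+1, j+1) + p_m * V(k+1, j) + p_d * V(k+1, j-1)]
  V(1,-1) = exp(-r*dt) * [p_u*0.850000 + p_m*3.000774 + p_d*4.668180] = 2.911306
  V(1,+0) = exp(-r*dt) * [p_u*0.000000 + p_m*0.850000 + p_d*3.000774] = 1.070344
  V(1,+1) = exp(-r*dt) * [p_u*0.000000 + p_m*0.000000 + p_d*0.850000] = 0.144050
  V(0,+0) = exp(-r*dt) * [p_u*0.144050 + p_m*1.070344 + p_d*2.911306] = 1.224008

Answer: Price = V(0,0) = 1.2240


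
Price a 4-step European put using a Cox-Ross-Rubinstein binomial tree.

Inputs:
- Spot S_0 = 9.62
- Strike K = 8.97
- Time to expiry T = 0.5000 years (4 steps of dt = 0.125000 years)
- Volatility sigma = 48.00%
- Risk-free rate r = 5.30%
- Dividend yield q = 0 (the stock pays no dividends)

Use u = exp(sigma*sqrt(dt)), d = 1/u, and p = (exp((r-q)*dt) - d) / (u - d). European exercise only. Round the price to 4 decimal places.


Answer: Price = V(0,0) = 0.8605

Derivation:
dt = T/N = 0.125000
u = exp(sigma*sqrt(dt)) = 1.184956; d = 1/u = 0.843913
p = (exp((r-q)*dt) - d) / (u - d) = 0.477165
Discount per step: exp(-r*dt) = 0.993397
Stock lattice S(k, i) with i counting down-moves:
  k=0: S(0,0) = 9.6200
  k=1: S(1,0) = 11.3993; S(1,1) = 8.1184
  k=2: S(2,0) = 13.5076; S(2,1) = 9.6200; S(2,2) = 6.8513
  k=3: S(3,0) = 16.0060; S(3,1) = 11.3993; S(3,2) = 8.1184; S(3,3) = 5.7819
  k=4: S(4,0) = 18.9664; S(4,1) = 13.5076; S(4,2) = 9.6200; S(4,3) = 6.8513; S(4,4) = 4.8794
Terminal payoffs V(N, i) = max(K - S_T, 0):
  V(4,0) = 0.000000; V(4,1) = 0.000000; V(4,2) = 0.000000; V(4,3) = 2.118737; V(4,4) = 4.090602
Backward induction: V(k, i) = exp(-r*dt) * [p * V(k+1, i) + (1-p) * V(k+1, i+1)].
  V(3,0) = exp(-r*dt) * [p*0.000000 + (1-p)*0.000000] = 0.000000
  V(3,1) = exp(-r*dt) * [p*0.000000 + (1-p)*0.000000] = 0.000000
  V(3,2) = exp(-r*dt) * [p*0.000000 + (1-p)*2.118737] = 1.100435
  V(3,3) = exp(-r*dt) * [p*2.118737 + (1-p)*4.090602] = 3.128899
  V(2,0) = exp(-r*dt) * [p*0.000000 + (1-p)*0.000000] = 0.000000
  V(2,1) = exp(-r*dt) * [p*0.000000 + (1-p)*1.100435] = 0.571546
  V(2,2) = exp(-r*dt) * [p*1.100435 + (1-p)*3.128899] = 2.146717
  V(1,0) = exp(-r*dt) * [p*0.000000 + (1-p)*0.571546] = 0.296851
  V(1,1) = exp(-r*dt) * [p*0.571546 + (1-p)*2.146717] = 1.385888
  V(0,0) = exp(-r*dt) * [p*0.296851 + (1-p)*1.385888] = 0.860518


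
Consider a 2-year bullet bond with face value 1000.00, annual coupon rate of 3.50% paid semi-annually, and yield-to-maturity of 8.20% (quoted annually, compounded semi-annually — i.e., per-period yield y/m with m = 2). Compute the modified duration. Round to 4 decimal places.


Answer: Modified duration = 1.8697

Derivation:
Coupon per period c = face * coupon_rate / m = 17.500000
Periods per year m = 2; per-period yield y/m = 0.041000
Number of cashflows N = 4
Cashflows (t years, CF_t, discount factor 1/(1+y/m)^(m*t), PV):
  t = 0.5000: CF_t = 17.500000, DF = 0.960615, PV = 16.810759
  t = 1.0000: CF_t = 17.500000, DF = 0.922781, PV = 16.148664
  t = 1.5000: CF_t = 17.500000, DF = 0.886437, PV = 15.512645
  t = 2.0000: CF_t = 1017.500000, DF = 0.851524, PV = 866.426047
Price P = sum_t PV_t = 914.898115
First compute Macaulay numerator sum_t t * PV_t:
  t * PV_t at t = 0.5000: 8.405379
  t * PV_t at t = 1.0000: 16.148664
  t * PV_t at t = 1.5000: 23.268968
  t * PV_t at t = 2.0000: 1732.852094
Macaulay duration D = 1780.675105 / 914.898115 = 1.946310
Modified duration = D / (1 + y/m) = 1.946310 / (1 + 0.041000) = 1.869654


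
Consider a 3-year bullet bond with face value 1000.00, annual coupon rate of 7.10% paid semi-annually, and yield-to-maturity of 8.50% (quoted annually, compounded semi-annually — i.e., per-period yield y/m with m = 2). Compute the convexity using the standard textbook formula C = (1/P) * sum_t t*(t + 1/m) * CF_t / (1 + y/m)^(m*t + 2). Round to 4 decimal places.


Answer: Convexity = 8.5906

Derivation:
Coupon per period c = face * coupon_rate / m = 35.500000
Periods per year m = 2; per-period yield y/m = 0.042500
Number of cashflows N = 6
Cashflows (t years, CF_t, discount factor 1/(1+y/m)^(m*t), PV):
  t = 0.5000: CF_t = 35.500000, DF = 0.959233, PV = 34.052758
  t = 1.0000: CF_t = 35.500000, DF = 0.920127, PV = 32.664516
  t = 1.5000: CF_t = 35.500000, DF = 0.882616, PV = 31.332869
  t = 2.0000: CF_t = 35.500000, DF = 0.846634, PV = 30.055510
  t = 2.5000: CF_t = 35.500000, DF = 0.812119, PV = 28.830225
  t = 3.0000: CF_t = 1035.500000, DF = 0.779011, PV = 806.665942
Price P = sum_t PV_t = 963.601820
Convexity numerator sum_t t*(t + 1/m) * CF_t / (1+y/m)^(m*t + 2):
  t = 0.5000: term = 15.666434
  t = 1.0000: term = 45.083265
  t = 1.5000: term = 86.490676
  t = 2.0000: term = 138.274461
  t = 2.5000: term = 198.956060
  t = 3.0000: term = 7793.470451
Convexity = (1/P) * sum = 8277.941347 / 963.601820 = 8.590624


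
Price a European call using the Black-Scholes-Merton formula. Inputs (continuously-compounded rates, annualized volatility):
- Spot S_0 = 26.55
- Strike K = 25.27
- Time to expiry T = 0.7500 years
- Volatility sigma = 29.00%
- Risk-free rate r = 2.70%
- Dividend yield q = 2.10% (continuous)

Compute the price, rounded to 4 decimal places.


Answer: Price = 3.2870

Derivation:
d1 = (ln(S/K) + (r - q + 0.5*sigma^2) * T) / (sigma * sqrt(T)) = 0.34023580
d2 = d1 - sigma * sqrt(T) = 0.08908844
exp(-rT) = 0.97995365; exp(-qT) = 0.98437338
C = S_0 * exp(-qT) * N(d1) - K * exp(-rT) * N(d2)
N(d1) = 0.63316052; N(d2) = 0.53549419
C = 26.5500 * 0.98437338 * 0.63316052 - 25.2700 * 0.97995365 * 0.53549419 = 3.2870


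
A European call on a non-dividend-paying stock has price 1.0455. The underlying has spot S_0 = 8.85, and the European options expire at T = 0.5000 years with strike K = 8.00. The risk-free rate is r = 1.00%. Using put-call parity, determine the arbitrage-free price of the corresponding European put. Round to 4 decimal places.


Answer: Put price = 0.1556

Derivation:
Put-call parity: C - P = S_0 * exp(-qT) - K * exp(-rT).
S_0 * exp(-qT) = 8.8500 * 1.00000000 = 8.85000000
K * exp(-rT) = 8.0000 * 0.99501248 = 7.96009983
P = C - S*exp(-qT) + K*exp(-rT)
P = 1.0455 - 8.85000000 + 7.96009983 = 0.1556


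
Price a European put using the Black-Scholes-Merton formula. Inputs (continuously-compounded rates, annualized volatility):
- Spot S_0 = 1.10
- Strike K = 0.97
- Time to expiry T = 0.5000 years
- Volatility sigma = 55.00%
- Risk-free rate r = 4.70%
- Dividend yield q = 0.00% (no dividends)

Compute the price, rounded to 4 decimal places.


Answer: Price = 0.0929

Derivation:
d1 = (ln(S/K) + (r - q + 0.5*sigma^2) * T) / (sigma * sqrt(T)) = 0.57827035
d2 = d1 - sigma * sqrt(T) = 0.18936162
exp(-rT) = 0.97677397; exp(-qT) = 1.00000000
P = K * exp(-rT) * N(-d2) - S_0 * exp(-qT) * N(-d1)
N(-d1) = 0.28154080; N(-d2) = 0.42490470
P = 0.9700 * 0.97677397 * 0.42490470 - 1.1000 * 1.00000000 * 0.28154080 = 0.0929


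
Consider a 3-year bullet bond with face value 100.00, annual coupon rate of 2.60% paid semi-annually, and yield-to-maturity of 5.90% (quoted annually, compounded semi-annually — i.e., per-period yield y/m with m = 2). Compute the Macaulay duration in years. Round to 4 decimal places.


Answer: Macaulay duration = 2.8999 years

Derivation:
Coupon per period c = face * coupon_rate / m = 1.300000
Periods per year m = 2; per-period yield y/m = 0.029500
Number of cashflows N = 6
Cashflows (t years, CF_t, discount factor 1/(1+y/m)^(m*t), PV):
  t = 0.5000: CF_t = 1.300000, DF = 0.971345, PV = 1.262749
  t = 1.0000: CF_t = 1.300000, DF = 0.943512, PV = 1.226565
  t = 1.5000: CF_t = 1.300000, DF = 0.916476, PV = 1.191418
  t = 2.0000: CF_t = 1.300000, DF = 0.890214, PV = 1.157279
  t = 2.5000: CF_t = 1.300000, DF = 0.864706, PV = 1.124117
  t = 3.0000: CF_t = 101.300000, DF = 0.839928, PV = 85.084674
Price P = sum_t PV_t = 91.046802
Macaulay numerator sum_t t * PV_t:
  t * PV_t at t = 0.5000: 0.631374
  t * PV_t at t = 1.0000: 1.226565
  t * PV_t at t = 1.5000: 1.787128
  t * PV_t at t = 2.0000: 2.314557
  t * PV_t at t = 2.5000: 2.810293
  t * PV_t at t = 3.0000: 255.254022
Macaulay duration D = (sum_t t * PV_t) / P = 264.023940 / 91.046802 = 2.899871


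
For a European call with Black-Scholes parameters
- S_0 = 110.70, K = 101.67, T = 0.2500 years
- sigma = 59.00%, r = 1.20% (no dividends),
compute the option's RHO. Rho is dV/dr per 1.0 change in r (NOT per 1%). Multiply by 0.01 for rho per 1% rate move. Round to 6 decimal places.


d1 = 0.4461154760; d2 = 0.1511154760
phi(d1) = 0.3611550028; exp(-qT) = 1.0000000000; exp(-rT) = 0.9970044955
N(d2) = 0.5600576877
Rho = K*T*exp(-rT)*N(d2) = 101.6700 * 0.2500 * 0.9970044955 * 0.5600576877 = 14.192624

Answer: Rho = 14.192624


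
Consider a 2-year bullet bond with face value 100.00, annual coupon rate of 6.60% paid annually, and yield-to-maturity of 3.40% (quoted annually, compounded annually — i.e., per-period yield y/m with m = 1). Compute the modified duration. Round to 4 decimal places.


Answer: Modified duration = 1.8760

Derivation:
Coupon per period c = face * coupon_rate / m = 6.600000
Periods per year m = 1; per-period yield y/m = 0.034000
Number of cashflows N = 2
Cashflows (t years, CF_t, discount factor 1/(1+y/m)^(m*t), PV):
  t = 1.0000: CF_t = 6.600000, DF = 0.967118, PV = 6.382979
  t = 2.0000: CF_t = 106.600000, DF = 0.935317, PV = 99.704814
Price P = sum_t PV_t = 106.087793
First compute Macaulay numerator sum_t t * PV_t:
  t * PV_t at t = 1.0000: 6.382979
  t * PV_t at t = 2.0000: 199.409628
Macaulay duration D = 205.792607 / 106.087793 = 1.939833
Modified duration = D / (1 + y/m) = 1.939833 / (1 + 0.034000) = 1.876047


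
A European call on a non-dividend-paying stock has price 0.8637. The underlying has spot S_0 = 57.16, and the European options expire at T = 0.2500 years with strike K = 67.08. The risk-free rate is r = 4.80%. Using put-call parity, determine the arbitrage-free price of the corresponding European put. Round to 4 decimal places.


Answer: Put price = 9.9836

Derivation:
Put-call parity: C - P = S_0 * exp(-qT) - K * exp(-rT).
S_0 * exp(-qT) = 57.1600 * 1.00000000 = 57.16000000
K * exp(-rT) = 67.0800 * 0.98807171 = 66.27985050
P = C - S*exp(-qT) + K*exp(-rT)
P = 0.8637 - 57.16000000 + 66.27985050 = 9.9836


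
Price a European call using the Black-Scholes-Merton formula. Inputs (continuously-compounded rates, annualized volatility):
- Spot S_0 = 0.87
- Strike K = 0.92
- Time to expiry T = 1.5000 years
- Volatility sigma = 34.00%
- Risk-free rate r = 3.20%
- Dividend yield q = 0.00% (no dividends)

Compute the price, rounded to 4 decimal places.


Answer: Price = 0.1406

Derivation:
d1 = (ln(S/K) + (r - q + 0.5*sigma^2) * T) / (sigma * sqrt(T)) = 0.18928202
d2 = d1 - sigma * sqrt(T) = -0.22713124
exp(-rT) = 0.95313379; exp(-qT) = 1.00000000
C = S_0 * exp(-qT) * N(d1) - K * exp(-rT) * N(d2)
N(d1) = 0.57506411; N(d2) = 0.41016085
C = 0.8700 * 1.00000000 * 0.57506411 - 0.9200 * 0.95313379 * 0.41016085 = 0.1406


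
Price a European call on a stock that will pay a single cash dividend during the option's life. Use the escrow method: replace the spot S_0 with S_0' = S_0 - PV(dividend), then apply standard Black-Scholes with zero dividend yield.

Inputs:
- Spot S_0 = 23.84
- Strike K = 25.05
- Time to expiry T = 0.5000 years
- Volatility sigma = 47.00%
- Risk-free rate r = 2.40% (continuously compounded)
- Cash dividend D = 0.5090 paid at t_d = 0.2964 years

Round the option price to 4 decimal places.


Answer: Price = 2.5141

Derivation:
PV(D) = D * exp(-r * t_d) = 0.5090 * 0.99291164 = 0.50539203
S_0' = S_0 - PV(D) = 23.8400 - 0.50539203 = 23.33460797
d1 = (ln(S_0'/K) + (r + sigma^2/2)*T) / (sigma*sqrt(T)) = -0.01116702
d2 = d1 - sigma*sqrt(T) = -0.34350720
exp(-rT) = 0.98807171
N(d1) = 0.49554510; N(d2) = 0.36560846
C = S_0' * N(d1) - K * exp(-rT) * N(d2) = 23.33460797 * 0.49554510 - 25.0500 * 0.98807171 * 0.36560846 = 2.5141


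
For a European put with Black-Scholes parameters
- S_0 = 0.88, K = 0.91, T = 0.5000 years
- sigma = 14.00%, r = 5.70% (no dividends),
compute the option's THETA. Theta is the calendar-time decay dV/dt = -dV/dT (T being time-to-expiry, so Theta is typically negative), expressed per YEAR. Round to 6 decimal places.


Answer: Theta = -0.007535

Derivation:
d1 = -0.0012393768; d2 = -0.1002343261
phi(d1) = 0.3989419740; exp(-qT) = 1.0000000000; exp(-rT) = 0.9719022941
Theta = -S*exp(-qT)*phi(d1)*sigma/(2*sqrt(T)) + r*K*exp(-rT)*N(-d2) - q*S*exp(-qT)*N(-d1)
N(-d1) = 0.5004944397; N(-d2) = 0.5399208525; sqrt(T) = 0.7071067812
Term 1 = -0.8800 * 1.0000000000 * 0.3989419740 * 0.1400 / (2 * 0.7071067812) = -0.0347540517
Term 2 = 0.0570 * 0.9100 * 0.9719022941 * 0.5399208525 = 0.0272187988
Term 3 = 0 (no dividend yield, q = 0)
Theta = -0.0347540517 + (0.0272187988) + (0.0000000000) = -0.007535


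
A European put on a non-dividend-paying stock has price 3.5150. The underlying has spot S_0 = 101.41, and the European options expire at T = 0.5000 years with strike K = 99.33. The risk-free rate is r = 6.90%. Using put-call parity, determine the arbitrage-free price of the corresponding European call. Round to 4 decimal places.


Put-call parity: C - P = S_0 * exp(-qT) - K * exp(-rT).
S_0 * exp(-qT) = 101.4100 * 1.00000000 = 101.41000000
K * exp(-rT) = 99.3300 * 0.96608834 = 95.96155478
C = P + S*exp(-qT) - K*exp(-rT)
C = 3.5150 + 101.41000000 - 95.96155478 = 8.9634

Answer: Call price = 8.9634


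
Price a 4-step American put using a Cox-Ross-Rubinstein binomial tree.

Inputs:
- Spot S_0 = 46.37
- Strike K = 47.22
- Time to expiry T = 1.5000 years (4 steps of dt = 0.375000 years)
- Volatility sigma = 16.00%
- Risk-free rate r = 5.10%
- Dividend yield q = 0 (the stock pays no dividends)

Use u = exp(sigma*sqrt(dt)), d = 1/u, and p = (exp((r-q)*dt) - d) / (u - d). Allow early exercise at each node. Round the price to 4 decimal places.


dt = T/N = 0.375000
u = exp(sigma*sqrt(dt)) = 1.102940; d = 1/u = 0.906667
p = (exp((r-q)*dt) - d) / (u - d) = 0.573903
Discount per step: exp(-r*dt) = 0.981057
Stock lattice S(k, i) with i counting down-moves:
  k=0: S(0,0) = 46.3700
  k=1: S(1,0) = 51.1433; S(1,1) = 42.0422
  k=2: S(2,0) = 56.4080; S(2,1) = 46.3700; S(2,2) = 38.1183
  k=3: S(3,0) = 62.2147; S(3,1) = 51.1433; S(3,2) = 42.0422; S(3,3) = 34.5606
  k=4: S(4,0) = 68.6191; S(4,1) = 56.4080; S(4,2) = 46.3700; S(4,3) = 38.1183; S(4,4) = 31.3350
Terminal payoffs V(N, i) = max(K - S_T, 0):
  V(4,0) = 0.000000; V(4,1) = 0.000000; V(4,2) = 0.850000; V(4,3) = 9.101737; V(4,4) = 15.885042
Backward induction: V(k, i) = exp(-r*dt) * [p * V(k+1, i) + (1-p) * V(k+1, i+1)]; then take max(V_cont, immediate exercise) for American.
  V(3,0) = exp(-r*dt) * [p*0.000000 + (1-p)*0.000000] = 0.000000; exercise = 0.000000; V(3,0) = max -> 0.000000
  V(3,1) = exp(-r*dt) * [p*0.000000 + (1-p)*0.850000] = 0.355321; exercise = 0.000000; V(3,1) = max -> 0.355321
  V(3,2) = exp(-r*dt) * [p*0.850000 + (1-p)*9.101737] = 4.283331; exercise = 5.177832; V(3,2) = max -> 5.177832
  V(3,3) = exp(-r*dt) * [p*9.101737 + (1-p)*15.885042] = 11.764911; exercise = 12.659413; V(3,3) = max -> 12.659413
  V(2,0) = exp(-r*dt) * [p*0.000000 + (1-p)*0.355321] = 0.148533; exercise = 0.000000; V(2,0) = max -> 0.148533
  V(2,1) = exp(-r*dt) * [p*0.355321 + (1-p)*5.177832] = 2.364521; exercise = 0.850000; V(2,1) = max -> 2.364521
  V(2,2) = exp(-r*dt) * [p*5.177832 + (1-p)*12.659413] = 8.207235; exercise = 9.101737; V(2,2) = max -> 9.101737
  V(1,0) = exp(-r*dt) * [p*0.148533 + (1-p)*2.364521] = 1.072058; exercise = 0.000000; V(1,0) = max -> 1.072058
  V(1,1) = exp(-r*dt) * [p*2.364521 + (1-p)*9.101737] = 5.136054; exercise = 5.177832; V(1,1) = max -> 5.177832
  V(0,0) = exp(-r*dt) * [p*1.072058 + (1-p)*5.177832] = 2.768066; exercise = 0.850000; V(0,0) = max -> 2.768066

Answer: Price = V(0,0) = 2.7681


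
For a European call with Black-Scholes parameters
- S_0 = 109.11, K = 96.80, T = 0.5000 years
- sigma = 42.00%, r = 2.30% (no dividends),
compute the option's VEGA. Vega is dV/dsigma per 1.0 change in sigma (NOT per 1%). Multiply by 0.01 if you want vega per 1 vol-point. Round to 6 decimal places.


d1 = 0.5902979715; d2 = 0.2933131234
phi(d1) = 0.3351542582; exp(-qT) = 1.0000000000; exp(-rT) = 0.9885658722
Vega = S * exp(-qT) * phi(d1) * sqrt(T) = 109.1100 * 1.0000000000 * 0.3351542582 * 0.7071067812 = 25.857962

Answer: Vega = 25.857962


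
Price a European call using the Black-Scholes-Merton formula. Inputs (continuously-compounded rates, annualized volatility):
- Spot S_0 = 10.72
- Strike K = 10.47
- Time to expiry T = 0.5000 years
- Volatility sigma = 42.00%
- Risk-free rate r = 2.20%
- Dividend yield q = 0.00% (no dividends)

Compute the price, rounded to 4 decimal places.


d1 = (ln(S/K) + (r - q + 0.5*sigma^2) * T) / (sigma * sqrt(T)) = 0.26498702
d2 = d1 - sigma * sqrt(T) = -0.03199783
exp(-rT) = 0.98906028; exp(-qT) = 1.00000000
C = S_0 * exp(-qT) * N(d1) - K * exp(-rT) * N(d2)
N(d1) = 0.60449027; N(d2) = 0.48723689
C = 10.7200 * 1.00000000 * 0.60449027 - 10.4700 * 0.98906028 * 0.48723689 = 1.4346

Answer: Price = 1.4346


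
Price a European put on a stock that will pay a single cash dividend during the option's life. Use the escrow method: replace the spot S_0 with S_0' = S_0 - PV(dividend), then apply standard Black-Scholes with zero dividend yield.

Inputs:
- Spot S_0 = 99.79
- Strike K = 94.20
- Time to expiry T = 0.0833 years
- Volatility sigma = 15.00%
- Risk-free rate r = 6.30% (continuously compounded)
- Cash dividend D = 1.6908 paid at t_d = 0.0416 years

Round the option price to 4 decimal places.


PV(D) = D * exp(-r * t_d) = 1.6908 * 0.99738263 = 1.68637455
S_0' = S_0 - PV(D) = 99.7900 - 1.68637455 = 98.10362545
d1 = (ln(S_0'/K) + (r + sigma^2/2)*T) / (sigma*sqrt(T)) = 1.08076568
d2 = d1 - sigma*sqrt(T) = 1.03747307
exp(-rT) = 0.99476585
N(-d1) = 0.13990068; N(-d2) = 0.14975772
P = K * exp(-rT) * N(-d2) - S_0' * N(-d1) = 94.2000 * 0.99476585 * 0.14975772 - 98.10362545 * 0.13990068 = 0.3086

Answer: Price = 0.3086


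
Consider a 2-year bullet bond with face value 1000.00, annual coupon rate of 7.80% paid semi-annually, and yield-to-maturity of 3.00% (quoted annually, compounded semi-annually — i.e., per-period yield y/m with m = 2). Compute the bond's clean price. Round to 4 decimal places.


Coupon per period c = face * coupon_rate / m = 39.000000
Periods per year m = 2; per-period yield y/m = 0.015000
Number of cashflows N = 4
Cashflows (t years, CF_t, discount factor 1/(1+y/m)^(m*t), PV):
  t = 0.5000: CF_t = 39.000000, DF = 0.985222, PV = 38.423645
  t = 1.0000: CF_t = 39.000000, DF = 0.970662, PV = 37.855808
  t = 1.5000: CF_t = 39.000000, DF = 0.956317, PV = 37.296363
  t = 2.0000: CF_t = 1039.000000, DF = 0.942184, PV = 978.929415
Price P = sum_t PV_t = 1092.505232

Answer: Price = 1092.5052


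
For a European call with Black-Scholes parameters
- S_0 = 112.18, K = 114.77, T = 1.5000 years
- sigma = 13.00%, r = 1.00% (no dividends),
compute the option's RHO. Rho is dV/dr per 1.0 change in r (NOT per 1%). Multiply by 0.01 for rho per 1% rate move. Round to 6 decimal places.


Answer: Rho = 76.108569

Derivation:
d1 = 0.0304590808; d2 = -0.1287577525
phi(d1) = 0.3987572628; exp(-qT) = 1.0000000000; exp(-rT) = 0.9851119396
N(d2) = 0.4487746679
Rho = K*T*exp(-rT)*N(d2) = 114.7700 * 1.5000 * 0.9851119396 * 0.4487746679 = 76.108569


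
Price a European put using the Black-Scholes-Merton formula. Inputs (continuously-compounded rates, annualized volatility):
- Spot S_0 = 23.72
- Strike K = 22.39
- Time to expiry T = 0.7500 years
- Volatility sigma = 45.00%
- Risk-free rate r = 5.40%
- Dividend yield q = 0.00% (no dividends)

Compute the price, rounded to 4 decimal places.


Answer: Price = 2.4927

Derivation:
d1 = (ln(S/K) + (r - q + 0.5*sigma^2) * T) / (sigma * sqrt(T)) = 0.44684767
d2 = d1 - sigma * sqrt(T) = 0.05713623
exp(-rT) = 0.96030916; exp(-qT) = 1.00000000
P = K * exp(-rT) * N(-d2) - S_0 * exp(-qT) * N(-d1)
N(-d1) = 0.32749253; N(-d2) = 0.47721834
P = 22.3900 * 0.96030916 * 0.47721834 - 23.7200 * 1.00000000 * 0.32749253 = 2.4927


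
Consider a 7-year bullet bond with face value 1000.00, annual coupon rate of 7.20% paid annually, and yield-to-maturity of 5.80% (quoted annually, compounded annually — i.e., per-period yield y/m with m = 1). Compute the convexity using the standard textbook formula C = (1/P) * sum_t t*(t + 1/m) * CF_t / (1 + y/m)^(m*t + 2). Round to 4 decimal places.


Coupon per period c = face * coupon_rate / m = 72.000000
Periods per year m = 1; per-period yield y/m = 0.058000
Number of cashflows N = 7
Cashflows (t years, CF_t, discount factor 1/(1+y/m)^(m*t), PV):
  t = 1.0000: CF_t = 72.000000, DF = 0.945180, PV = 68.052930
  t = 2.0000: CF_t = 72.000000, DF = 0.893364, PV = 64.322240
  t = 3.0000: CF_t = 72.000000, DF = 0.844390, PV = 60.796068
  t = 4.0000: CF_t = 72.000000, DF = 0.798100, PV = 57.463202
  t = 5.0000: CF_t = 72.000000, DF = 0.754348, PV = 54.313046
  t = 6.0000: CF_t = 72.000000, DF = 0.712994, PV = 51.335582
  t = 7.0000: CF_t = 1072.000000, DF = 0.673908, PV = 722.428901
Price P = sum_t PV_t = 1078.711969
Convexity numerator sum_t t*(t + 1/m) * CF_t / (1+y/m)^(m*t + 2):
  t = 1.0000: term = 121.592136
  t = 2.0000: term = 344.779215
  t = 3.0000: term = 651.756549
  t = 4.0000: term = 1026.711640
  t = 5.0000: term = 1455.640322
  t = 6.0000: term = 1926.178120
  t = 7.0000: term = 36141.968502
Convexity = (1/P) * sum = 41668.626484 / 1078.711969 = 38.628130

Answer: Convexity = 38.6281


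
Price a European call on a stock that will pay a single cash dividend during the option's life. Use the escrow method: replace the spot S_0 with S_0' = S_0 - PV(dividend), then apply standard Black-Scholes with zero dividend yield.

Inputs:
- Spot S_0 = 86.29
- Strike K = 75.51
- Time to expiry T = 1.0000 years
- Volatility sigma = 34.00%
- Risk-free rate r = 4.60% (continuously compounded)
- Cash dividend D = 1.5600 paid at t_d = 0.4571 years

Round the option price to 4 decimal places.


PV(D) = D * exp(-r * t_d) = 1.5600 * 0.97919292 = 1.52754095
S_0' = S_0 - PV(D) = 86.2900 - 1.52754095 = 84.76245905
d1 = (ln(S_0'/K) + (r + sigma^2/2)*T) / (sigma*sqrt(T)) = 0.64525779
d2 = d1 - sigma*sqrt(T) = 0.30525779
exp(-rT) = 0.95504196
N(d1) = 0.74061993; N(d2) = 0.61991509
C = S_0' * N(d1) - K * exp(-rT) * N(d2) = 84.76245905 * 0.74061993 - 75.5100 * 0.95504196 * 0.61991509 = 18.0715

Answer: Price = 18.0715


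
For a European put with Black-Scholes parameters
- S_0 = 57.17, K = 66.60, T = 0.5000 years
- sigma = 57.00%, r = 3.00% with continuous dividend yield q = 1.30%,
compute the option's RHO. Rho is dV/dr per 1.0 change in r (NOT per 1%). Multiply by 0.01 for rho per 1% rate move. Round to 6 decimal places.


Answer: Rho = -23.356592

Derivation:
d1 = -0.1561844861; d2 = -0.5592353514
phi(d1) = 0.3941060159; exp(-qT) = 0.9935210793; exp(-rT) = 0.9851119396
N(-d2) = 0.7119994451
Rho = -K*T*exp(-rT)*N(-d2) = -66.6000 * 0.5000 * 0.9851119396 * 0.7119994451 = -23.356592


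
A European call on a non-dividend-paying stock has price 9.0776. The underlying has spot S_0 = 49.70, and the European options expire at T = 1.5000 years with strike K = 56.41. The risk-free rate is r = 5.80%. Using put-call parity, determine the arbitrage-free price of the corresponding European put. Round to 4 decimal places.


Put-call parity: C - P = S_0 * exp(-qT) - K * exp(-rT).
S_0 * exp(-qT) = 49.7000 * 1.00000000 = 49.70000000
K * exp(-rT) = 56.4100 * 0.91667710 = 51.70975496
P = C - S*exp(-qT) + K*exp(-rT)
P = 9.0776 - 49.70000000 + 51.70975496 = 11.0874

Answer: Put price = 11.0874


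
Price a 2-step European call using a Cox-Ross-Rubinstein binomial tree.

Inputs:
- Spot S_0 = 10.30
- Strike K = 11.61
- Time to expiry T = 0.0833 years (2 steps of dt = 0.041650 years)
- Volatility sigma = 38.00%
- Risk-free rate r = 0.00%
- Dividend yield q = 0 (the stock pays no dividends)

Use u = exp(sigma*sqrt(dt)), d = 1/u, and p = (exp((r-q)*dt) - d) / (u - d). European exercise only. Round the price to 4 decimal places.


Answer: Price = V(0,0) = 0.0966

Derivation:
dt = T/N = 0.041650
u = exp(sigma*sqrt(dt)) = 1.080638; d = 1/u = 0.925379
p = (exp((r-q)*dt) - d) / (u - d) = 0.480622
Discount per step: exp(-r*dt) = 1.000000
Stock lattice S(k, i) with i counting down-moves:
  k=0: S(0,0) = 10.3000
  k=1: S(1,0) = 11.1306; S(1,1) = 9.5314
  k=2: S(2,0) = 12.0281; S(2,1) = 10.3000; S(2,2) = 8.8202
Terminal payoffs V(N, i) = max(S_T - K, 0):
  V(2,0) = 0.418120; V(2,1) = 0.000000; V(2,2) = 0.000000
Backward induction: V(k, i) = exp(-r*dt) * [p * V(k+1, i) + (1-p) * V(k+1, i+1)].
  V(1,0) = exp(-r*dt) * [p*0.418120 + (1-p)*0.000000] = 0.200957
  V(1,1) = exp(-r*dt) * [p*0.000000 + (1-p)*0.000000] = 0.000000
  V(0,0) = exp(-r*dt) * [p*0.200957 + (1-p)*0.000000] = 0.096585


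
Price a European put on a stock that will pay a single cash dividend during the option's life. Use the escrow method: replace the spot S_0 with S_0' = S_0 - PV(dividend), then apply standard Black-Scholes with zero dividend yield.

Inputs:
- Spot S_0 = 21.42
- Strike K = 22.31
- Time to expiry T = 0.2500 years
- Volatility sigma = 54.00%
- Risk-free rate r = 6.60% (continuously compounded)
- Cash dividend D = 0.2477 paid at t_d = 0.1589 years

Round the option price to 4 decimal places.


PV(D) = D * exp(-r * t_d) = 0.2477 * 0.98956740 = 0.24511585
S_0' = S_0 - PV(D) = 21.4200 - 0.24511585 = 21.17488415
d1 = (ln(S_0'/K) + (r + sigma^2/2)*T) / (sigma*sqrt(T)) = 0.00270652
d2 = d1 - sigma*sqrt(T) = -0.26729348
exp(-rT) = 0.98363538
N(-d1) = 0.49892025; N(-d2) = 0.60537840
P = K * exp(-rT) * N(-d2) - S_0' * N(-d1) = 22.3100 * 0.98363538 * 0.60537840 - 21.17488415 * 0.49892025 = 2.7204

Answer: Price = 2.7204


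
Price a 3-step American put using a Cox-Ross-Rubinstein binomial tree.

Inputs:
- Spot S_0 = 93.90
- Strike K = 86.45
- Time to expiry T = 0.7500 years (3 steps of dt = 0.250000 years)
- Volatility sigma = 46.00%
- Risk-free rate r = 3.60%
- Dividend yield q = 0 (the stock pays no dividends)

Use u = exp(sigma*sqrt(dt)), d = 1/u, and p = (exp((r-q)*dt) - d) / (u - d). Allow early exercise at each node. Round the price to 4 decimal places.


dt = T/N = 0.250000
u = exp(sigma*sqrt(dt)) = 1.258600; d = 1/u = 0.794534
p = (exp((r-q)*dt) - d) / (u - d) = 0.462233
Discount per step: exp(-r*dt) = 0.991040
Stock lattice S(k, i) with i counting down-moves:
  k=0: S(0,0) = 93.9000
  k=1: S(1,0) = 118.1825; S(1,1) = 74.6067
  k=2: S(2,0) = 148.7445; S(2,1) = 93.9000; S(2,2) = 59.2775
  k=3: S(3,0) = 187.2099; S(3,1) = 118.1825; S(3,2) = 74.6067; S(3,3) = 47.0980
Terminal payoffs V(N, i) = max(K - S_T, 0):
  V(3,0) = 0.000000; V(3,1) = 0.000000; V(3,2) = 11.843295; V(3,3) = 39.352007
Backward induction: V(k, i) = exp(-r*dt) * [p * V(k+1, i) + (1-p) * V(k+1, i+1)]; then take max(V_cont, immediate exercise) for American.
  V(2,0) = exp(-r*dt) * [p*0.000000 + (1-p)*0.000000] = 0.000000; exercise = 0.000000; V(2,0) = max -> 0.000000
  V(2,1) = exp(-r*dt) * [p*0.000000 + (1-p)*11.843295] = 6.311864; exercise = 0.000000; V(2,1) = max -> 6.311864
  V(2,2) = exp(-r*dt) * [p*11.843295 + (1-p)*39.352007] = 26.397906; exercise = 27.172466; V(2,2) = max -> 27.172466
  V(1,0) = exp(-r*dt) * [p*0.000000 + (1-p)*6.311864] = 3.363898; exercise = 0.000000; V(1,0) = max -> 3.363898
  V(1,1) = exp(-r*dt) * [p*6.311864 + (1-p)*27.172466] = 17.372936; exercise = 11.843295; V(1,1) = max -> 17.372936
  V(0,0) = exp(-r*dt) * [p*3.363898 + (1-p)*17.372936] = 10.799852; exercise = 0.000000; V(0,0) = max -> 10.799852

Answer: Price = V(0,0) = 10.7999


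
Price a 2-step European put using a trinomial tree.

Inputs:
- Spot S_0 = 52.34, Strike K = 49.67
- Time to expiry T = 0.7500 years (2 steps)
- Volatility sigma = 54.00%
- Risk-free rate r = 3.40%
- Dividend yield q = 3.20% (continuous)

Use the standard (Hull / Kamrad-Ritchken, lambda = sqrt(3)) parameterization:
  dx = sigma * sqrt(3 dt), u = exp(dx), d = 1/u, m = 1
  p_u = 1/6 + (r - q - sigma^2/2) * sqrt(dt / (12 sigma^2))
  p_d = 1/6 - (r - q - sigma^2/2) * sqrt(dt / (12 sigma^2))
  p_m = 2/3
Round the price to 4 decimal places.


dt = T/N = 0.375000; dx = sigma*sqrt(3*dt) = 0.572756
u = exp(dx) = 1.773148; d = 1/u = 0.563969
p_u = 0.119592, p_m = 0.666667, p_d = 0.213742
Discount per step: exp(-r*dt) = 0.987331
Stock lattice S(k, j) with j the centered position index:
  k=0: S(0,+0) = 52.3400
  k=1: S(1,-1) = 29.5181; S(1,+0) = 52.3400; S(1,+1) = 92.8066
  k=2: S(2,-2) = 16.6473; S(2,-1) = 29.5181; S(2,+0) = 52.3400; S(2,+1) = 92.8066; S(2,+2) = 164.5598
Terminal payoffs V(N, j) = max(K - S_T, 0):
  V(2,-2) = 33.022702; V(2,-1) = 20.151877; V(2,+0) = 0.000000; V(2,+1) = 0.000000; V(2,+2) = 0.000000
Backward induction: V(k, j) = exp(-r*dt) * [p_u * V(k+1, j+1) + p_m * V(k+1, j) + p_d * V(k+1, j-1)]
  V(1,-1) = exp(-r*dt) * [p_u*0.000000 + p_m*20.151877 + p_d*33.022702] = 20.233286
  V(1,+0) = exp(-r*dt) * [p_u*0.000000 + p_m*0.000000 + p_d*20.151877] = 4.252726
  V(1,+1) = exp(-r*dt) * [p_u*0.000000 + p_m*0.000000 + p_d*0.000000] = 0.000000
  V(0,+0) = exp(-r*dt) * [p_u*0.000000 + p_m*4.252726 + p_d*20.233286] = 7.069138

Answer: Price = V(0,0) = 7.0691


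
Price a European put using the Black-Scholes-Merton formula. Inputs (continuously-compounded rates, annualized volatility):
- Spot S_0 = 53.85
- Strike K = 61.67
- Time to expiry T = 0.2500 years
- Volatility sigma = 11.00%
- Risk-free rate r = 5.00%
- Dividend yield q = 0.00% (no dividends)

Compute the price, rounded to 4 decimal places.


d1 = (ln(S/K) + (r - q + 0.5*sigma^2) * T) / (sigma * sqrt(T)) = -2.21059428
d2 = d1 - sigma * sqrt(T) = -2.26559428
exp(-rT) = 0.98757780; exp(-qT) = 1.00000000
P = K * exp(-rT) * N(-d2) - S_0 * exp(-qT) * N(-d1)
N(-d1) = 0.98646803; N(-d2) = 0.98826188
P = 61.6700 * 0.98757780 * 0.98826188 - 53.8500 * 1.00000000 * 0.98646803 = 7.0677

Answer: Price = 7.0677


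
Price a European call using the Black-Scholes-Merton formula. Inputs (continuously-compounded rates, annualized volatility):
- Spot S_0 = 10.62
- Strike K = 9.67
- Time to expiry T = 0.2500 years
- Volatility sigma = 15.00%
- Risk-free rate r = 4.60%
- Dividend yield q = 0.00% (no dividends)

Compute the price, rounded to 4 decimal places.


d1 = (ln(S/K) + (r - q + 0.5*sigma^2) * T) / (sigma * sqrt(T)) = 1.44030942
d2 = d1 - sigma * sqrt(T) = 1.36530942
exp(-rT) = 0.98856587; exp(-qT) = 1.00000000
C = S_0 * exp(-qT) * N(d1) - K * exp(-rT) * N(d2)
N(d1) = 0.92511006; N(d2) = 0.91392209
C = 10.6200 * 1.00000000 * 0.92511006 - 9.6700 * 0.98856587 * 0.91392209 = 1.0881

Answer: Price = 1.0881


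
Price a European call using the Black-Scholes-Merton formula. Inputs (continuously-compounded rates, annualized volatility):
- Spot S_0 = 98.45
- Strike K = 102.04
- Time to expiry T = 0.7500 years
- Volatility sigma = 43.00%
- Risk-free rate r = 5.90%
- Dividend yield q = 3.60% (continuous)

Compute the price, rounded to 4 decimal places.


d1 = (ln(S/K) + (r - q + 0.5*sigma^2) * T) / (sigma * sqrt(T)) = 0.13633902
d2 = d1 - sigma * sqrt(T) = -0.23605191
exp(-rT) = 0.95671475; exp(-qT) = 0.97336124
C = S_0 * exp(-qT) * N(d1) - K * exp(-rT) * N(d2)
N(d1) = 0.55422336; N(d2) = 0.40669620
C = 98.4500 * 0.97336124 * 0.55422336 - 102.0400 * 0.95671475 * 0.40669620 = 13.4068

Answer: Price = 13.4068


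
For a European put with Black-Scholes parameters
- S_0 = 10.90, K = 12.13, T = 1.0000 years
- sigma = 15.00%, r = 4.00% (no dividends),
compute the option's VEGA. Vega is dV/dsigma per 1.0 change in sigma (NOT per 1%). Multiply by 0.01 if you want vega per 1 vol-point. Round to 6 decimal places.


d1 = -0.3711262248; d2 = -0.5211262248
phi(d1) = 0.3723928735; exp(-qT) = 1.0000000000; exp(-rT) = 0.9607894392
Vega = S * exp(-qT) * phi(d1) * sqrt(T) = 10.9000 * 1.0000000000 * 0.3723928735 * 1.0000000000 = 4.059082

Answer: Vega = 4.059082


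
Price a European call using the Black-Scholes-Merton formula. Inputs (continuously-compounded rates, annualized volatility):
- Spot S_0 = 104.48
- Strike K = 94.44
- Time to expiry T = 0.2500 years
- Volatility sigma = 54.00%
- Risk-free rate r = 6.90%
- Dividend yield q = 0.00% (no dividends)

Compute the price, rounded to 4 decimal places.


d1 = (ln(S/K) + (r - q + 0.5*sigma^2) * T) / (sigma * sqrt(T)) = 0.57307760
d2 = d1 - sigma * sqrt(T) = 0.30307760
exp(-rT) = 0.98289793; exp(-qT) = 1.00000000
C = S_0 * exp(-qT) * N(d1) - K * exp(-rT) * N(d2)
N(d1) = 0.71670393; N(d2) = 0.61908464
C = 104.4800 * 1.00000000 * 0.71670393 - 94.4400 * 0.98289793 * 0.61908464 = 17.4148

Answer: Price = 17.4148


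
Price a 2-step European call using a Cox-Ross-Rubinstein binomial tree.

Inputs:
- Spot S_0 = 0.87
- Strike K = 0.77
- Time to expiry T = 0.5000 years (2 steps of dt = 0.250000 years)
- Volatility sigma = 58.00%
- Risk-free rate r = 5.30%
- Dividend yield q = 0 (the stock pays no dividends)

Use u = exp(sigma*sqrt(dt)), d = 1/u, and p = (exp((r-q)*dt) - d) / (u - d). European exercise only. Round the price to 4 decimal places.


Answer: Price = V(0,0) = 0.2033

Derivation:
dt = T/N = 0.250000
u = exp(sigma*sqrt(dt)) = 1.336427; d = 1/u = 0.748264
p = (exp((r-q)*dt) - d) / (u - d) = 0.450682
Discount per step: exp(-r*dt) = 0.986837
Stock lattice S(k, i) with i counting down-moves:
  k=0: S(0,0) = 0.8700
  k=1: S(1,0) = 1.1627; S(1,1) = 0.6510
  k=2: S(2,0) = 1.5539; S(2,1) = 0.8700; S(2,2) = 0.4871
Terminal payoffs V(N, i) = max(S_T - K, 0):
  V(2,0) = 0.783853; V(2,1) = 0.100000; V(2,2) = 0.000000
Backward induction: V(k, i) = exp(-r*dt) * [p * V(k+1, i) + (1-p) * V(k+1, i+1)].
  V(1,0) = exp(-r*dt) * [p*0.783853 + (1-p)*0.100000] = 0.402827
  V(1,1) = exp(-r*dt) * [p*0.100000 + (1-p)*0.000000] = 0.044475
  V(0,0) = exp(-r*dt) * [p*0.402827 + (1-p)*0.044475] = 0.203266


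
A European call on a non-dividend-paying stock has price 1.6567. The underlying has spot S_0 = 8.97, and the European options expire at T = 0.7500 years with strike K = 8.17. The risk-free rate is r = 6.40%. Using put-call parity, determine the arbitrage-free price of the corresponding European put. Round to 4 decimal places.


Put-call parity: C - P = S_0 * exp(-qT) - K * exp(-rT).
S_0 * exp(-qT) = 8.9700 * 1.00000000 = 8.97000000
K * exp(-rT) = 8.1700 * 0.95313379 = 7.78710304
P = C - S*exp(-qT) + K*exp(-rT)
P = 1.6567 - 8.97000000 + 7.78710304 = 0.4738

Answer: Put price = 0.4738


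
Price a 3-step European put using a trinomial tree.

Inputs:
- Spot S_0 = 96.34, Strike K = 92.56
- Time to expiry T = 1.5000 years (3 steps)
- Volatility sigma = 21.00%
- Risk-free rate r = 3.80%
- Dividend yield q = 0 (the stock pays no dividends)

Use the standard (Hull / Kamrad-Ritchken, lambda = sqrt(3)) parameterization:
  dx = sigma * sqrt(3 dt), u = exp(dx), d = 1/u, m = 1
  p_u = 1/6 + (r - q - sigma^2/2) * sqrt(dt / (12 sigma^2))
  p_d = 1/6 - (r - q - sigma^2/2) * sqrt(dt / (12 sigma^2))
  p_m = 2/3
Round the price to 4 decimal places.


Answer: Price = V(0,0) = 5.3190

Derivation:
dt = T/N = 0.500000; dx = sigma*sqrt(3*dt) = 0.257196
u = exp(dx) = 1.293299; d = 1/u = 0.773216
p_u = 0.182170, p_m = 0.666667, p_d = 0.151163
Discount per step: exp(-r*dt) = 0.981179
Stock lattice S(k, j) with j the centered position index:
  k=0: S(0,+0) = 96.3400
  k=1: S(1,-1) = 74.4917; S(1,+0) = 96.3400; S(1,+1) = 124.5964
  k=2: S(2,-2) = 57.5982; S(2,-1) = 74.4917; S(2,+0) = 96.3400; S(2,+1) = 124.5964; S(2,+2) = 161.1405
  k=3: S(3,-3) = 44.5358; S(3,-2) = 57.5982; S(3,-1) = 74.4917; S(3,+0) = 96.3400; S(3,+1) = 124.5964; S(3,+2) = 161.1405; S(3,+3) = 208.4028
Terminal payoffs V(N, j) = max(K - S_T, 0):
  V(3,-3) = 48.024157; V(3,-2) = 34.961832; V(3,-1) = 18.068340; V(3,+0) = 0.000000; V(3,+1) = 0.000000; V(3,+2) = 0.000000; V(3,+3) = 0.000000
Backward induction: V(k, j) = exp(-r*dt) * [p_u * V(k+1, j+1) + p_m * V(k+1, j) + p_d * V(k+1, j-1)]
  V(2,-2) = exp(-r*dt) * [p_u*18.068340 + p_m*34.961832 + p_d*48.024157] = 33.221632
  V(2,-1) = exp(-r*dt) * [p_u*0.000000 + p_m*18.068340 + p_d*34.961832] = 17.004323
  V(2,+0) = exp(-r*dt) * [p_u*0.000000 + p_m*0.000000 + p_d*18.068340] = 2.679859
  V(2,+1) = exp(-r*dt) * [p_u*0.000000 + p_m*0.000000 + p_d*0.000000] = 0.000000
  V(2,+2) = exp(-r*dt) * [p_u*0.000000 + p_m*0.000000 + p_d*0.000000] = 0.000000
  V(1,-1) = exp(-r*dt) * [p_u*2.679859 + p_m*17.004323 + p_d*33.221632] = 16.529228
  V(1,+0) = exp(-r*dt) * [p_u*0.000000 + p_m*2.679859 + p_d*17.004323] = 4.274995
  V(1,+1) = exp(-r*dt) * [p_u*0.000000 + p_m*0.000000 + p_d*2.679859] = 0.397471
  V(0,+0) = exp(-r*dt) * [p_u*0.397471 + p_m*4.274995 + p_d*16.529228] = 5.318984


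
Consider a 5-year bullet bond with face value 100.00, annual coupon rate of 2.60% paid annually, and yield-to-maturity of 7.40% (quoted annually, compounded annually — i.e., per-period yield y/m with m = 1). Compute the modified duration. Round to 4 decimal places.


Coupon per period c = face * coupon_rate / m = 2.600000
Periods per year m = 1; per-period yield y/m = 0.074000
Number of cashflows N = 5
Cashflows (t years, CF_t, discount factor 1/(1+y/m)^(m*t), PV):
  t = 1.0000: CF_t = 2.600000, DF = 0.931099, PV = 2.420857
  t = 2.0000: CF_t = 2.600000, DF = 0.866945, PV = 2.254056
  t = 3.0000: CF_t = 2.600000, DF = 0.807211, PV = 2.098749
  t = 4.0000: CF_t = 2.600000, DF = 0.751593, PV = 1.954142
  t = 5.0000: CF_t = 102.600000, DF = 0.699808, PV = 71.800250
Price P = sum_t PV_t = 80.528054
First compute Macaulay numerator sum_t t * PV_t:
  t * PV_t at t = 1.0000: 2.420857
  t * PV_t at t = 2.0000: 4.508113
  t * PV_t at t = 3.0000: 6.296247
  t * PV_t at t = 4.0000: 7.816570
  t * PV_t at t = 5.0000: 359.001248
Macaulay duration D = 380.043034 / 80.528054 = 4.719387
Modified duration = D / (1 + y/m) = 4.719387 / (1 + 0.074000) = 4.394215

Answer: Modified duration = 4.3942


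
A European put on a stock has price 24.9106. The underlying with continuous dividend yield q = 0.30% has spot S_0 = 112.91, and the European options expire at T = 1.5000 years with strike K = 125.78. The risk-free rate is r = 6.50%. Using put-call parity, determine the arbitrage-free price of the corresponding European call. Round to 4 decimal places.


Put-call parity: C - P = S_0 * exp(-qT) - K * exp(-rT).
S_0 * exp(-qT) = 112.9100 * 0.99551011 = 112.40304650
K * exp(-rT) = 125.7800 * 0.90710234 = 114.09533252
C = P + S*exp(-qT) - K*exp(-rT)
C = 24.9106 + 112.40304650 - 114.09533252 = 23.2183

Answer: Call price = 23.2183


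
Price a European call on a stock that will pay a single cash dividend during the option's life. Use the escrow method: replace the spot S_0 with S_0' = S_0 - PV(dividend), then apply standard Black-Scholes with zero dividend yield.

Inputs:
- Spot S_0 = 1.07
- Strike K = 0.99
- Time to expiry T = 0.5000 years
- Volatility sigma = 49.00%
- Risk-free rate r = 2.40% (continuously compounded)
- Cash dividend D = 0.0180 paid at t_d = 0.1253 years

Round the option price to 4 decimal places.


PV(D) = D * exp(-r * t_d) = 0.0180 * 0.99699732 = 0.01794595
S_0' = S_0 - PV(D) = 1.0700 - 0.01794595 = 1.05205405
d1 = (ln(S_0'/K) + (r + sigma^2/2)*T) / (sigma*sqrt(T)) = 0.38333796
d2 = d1 - sigma*sqrt(T) = 0.03685563
exp(-rT) = 0.98807171
N(d1) = 0.64926540; N(d2) = 0.51469994
C = S_0' * N(d1) - K * exp(-rT) * N(d2) = 1.05205405 * 0.64926540 - 0.9900 * 0.98807171 * 0.51469994 = 0.1796

Answer: Price = 0.1796


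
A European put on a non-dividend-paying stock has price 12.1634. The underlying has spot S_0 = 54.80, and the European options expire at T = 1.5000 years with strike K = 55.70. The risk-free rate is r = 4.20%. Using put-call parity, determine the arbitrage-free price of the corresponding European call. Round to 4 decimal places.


Answer: Call price = 14.6642

Derivation:
Put-call parity: C - P = S_0 * exp(-qT) - K * exp(-rT).
S_0 * exp(-qT) = 54.8000 * 1.00000000 = 54.80000000
K * exp(-rT) = 55.7000 * 0.93894347 = 52.29915148
C = P + S*exp(-qT) - K*exp(-rT)
C = 12.1634 + 54.80000000 - 52.29915148 = 14.6642
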